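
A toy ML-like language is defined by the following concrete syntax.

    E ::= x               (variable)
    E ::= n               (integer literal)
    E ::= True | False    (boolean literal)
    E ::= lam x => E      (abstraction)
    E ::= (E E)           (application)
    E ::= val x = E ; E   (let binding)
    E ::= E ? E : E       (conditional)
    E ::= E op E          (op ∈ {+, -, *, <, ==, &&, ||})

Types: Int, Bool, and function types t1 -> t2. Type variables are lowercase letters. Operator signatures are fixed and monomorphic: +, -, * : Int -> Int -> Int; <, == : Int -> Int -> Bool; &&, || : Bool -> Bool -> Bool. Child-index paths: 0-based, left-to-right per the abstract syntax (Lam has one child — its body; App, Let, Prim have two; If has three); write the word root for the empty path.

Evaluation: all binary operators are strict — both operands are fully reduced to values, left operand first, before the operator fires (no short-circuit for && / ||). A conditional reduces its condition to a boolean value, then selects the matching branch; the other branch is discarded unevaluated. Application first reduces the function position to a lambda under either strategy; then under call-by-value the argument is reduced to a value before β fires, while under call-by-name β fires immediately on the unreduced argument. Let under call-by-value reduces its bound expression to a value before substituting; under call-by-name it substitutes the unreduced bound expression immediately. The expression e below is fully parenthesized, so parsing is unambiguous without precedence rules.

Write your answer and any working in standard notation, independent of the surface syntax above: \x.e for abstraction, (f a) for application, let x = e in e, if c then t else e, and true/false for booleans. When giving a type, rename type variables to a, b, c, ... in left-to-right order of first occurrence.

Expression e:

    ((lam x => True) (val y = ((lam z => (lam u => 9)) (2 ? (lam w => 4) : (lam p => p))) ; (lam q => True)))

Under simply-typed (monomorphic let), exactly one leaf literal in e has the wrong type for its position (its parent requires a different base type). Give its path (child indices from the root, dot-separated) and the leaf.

Answer: 1.0.1.0 : 2

Derivation:
\x._ : a -> Bool
\u._ : c -> Int
\z._ : b -> c -> Int
  unify Int ~ Bool
  FAIL: mismatch Int ~ Bool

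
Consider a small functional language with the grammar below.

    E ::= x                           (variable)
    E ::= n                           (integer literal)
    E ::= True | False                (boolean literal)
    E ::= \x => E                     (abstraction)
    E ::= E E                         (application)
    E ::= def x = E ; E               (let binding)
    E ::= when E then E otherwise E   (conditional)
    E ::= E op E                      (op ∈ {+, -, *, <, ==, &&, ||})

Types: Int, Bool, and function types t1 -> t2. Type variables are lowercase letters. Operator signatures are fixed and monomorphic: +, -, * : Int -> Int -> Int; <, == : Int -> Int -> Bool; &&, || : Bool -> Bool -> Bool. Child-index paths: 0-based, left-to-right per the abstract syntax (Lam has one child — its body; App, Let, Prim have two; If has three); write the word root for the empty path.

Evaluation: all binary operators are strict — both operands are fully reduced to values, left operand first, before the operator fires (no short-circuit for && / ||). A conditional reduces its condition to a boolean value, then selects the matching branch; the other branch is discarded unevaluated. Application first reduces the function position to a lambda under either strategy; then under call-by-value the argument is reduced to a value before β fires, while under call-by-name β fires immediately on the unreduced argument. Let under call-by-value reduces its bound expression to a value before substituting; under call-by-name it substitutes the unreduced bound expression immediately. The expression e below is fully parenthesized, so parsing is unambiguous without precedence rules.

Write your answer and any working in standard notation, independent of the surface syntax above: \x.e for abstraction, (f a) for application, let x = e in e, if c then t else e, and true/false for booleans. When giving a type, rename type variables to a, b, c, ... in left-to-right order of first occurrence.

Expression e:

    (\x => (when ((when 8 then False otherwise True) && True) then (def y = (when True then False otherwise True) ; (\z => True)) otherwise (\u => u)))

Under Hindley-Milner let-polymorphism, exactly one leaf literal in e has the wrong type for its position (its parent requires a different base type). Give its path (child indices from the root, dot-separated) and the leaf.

Derivation:
  unify Int ~ Bool
  FAIL: mismatch Int ~ Bool

Answer: 0.0.0.0 : 8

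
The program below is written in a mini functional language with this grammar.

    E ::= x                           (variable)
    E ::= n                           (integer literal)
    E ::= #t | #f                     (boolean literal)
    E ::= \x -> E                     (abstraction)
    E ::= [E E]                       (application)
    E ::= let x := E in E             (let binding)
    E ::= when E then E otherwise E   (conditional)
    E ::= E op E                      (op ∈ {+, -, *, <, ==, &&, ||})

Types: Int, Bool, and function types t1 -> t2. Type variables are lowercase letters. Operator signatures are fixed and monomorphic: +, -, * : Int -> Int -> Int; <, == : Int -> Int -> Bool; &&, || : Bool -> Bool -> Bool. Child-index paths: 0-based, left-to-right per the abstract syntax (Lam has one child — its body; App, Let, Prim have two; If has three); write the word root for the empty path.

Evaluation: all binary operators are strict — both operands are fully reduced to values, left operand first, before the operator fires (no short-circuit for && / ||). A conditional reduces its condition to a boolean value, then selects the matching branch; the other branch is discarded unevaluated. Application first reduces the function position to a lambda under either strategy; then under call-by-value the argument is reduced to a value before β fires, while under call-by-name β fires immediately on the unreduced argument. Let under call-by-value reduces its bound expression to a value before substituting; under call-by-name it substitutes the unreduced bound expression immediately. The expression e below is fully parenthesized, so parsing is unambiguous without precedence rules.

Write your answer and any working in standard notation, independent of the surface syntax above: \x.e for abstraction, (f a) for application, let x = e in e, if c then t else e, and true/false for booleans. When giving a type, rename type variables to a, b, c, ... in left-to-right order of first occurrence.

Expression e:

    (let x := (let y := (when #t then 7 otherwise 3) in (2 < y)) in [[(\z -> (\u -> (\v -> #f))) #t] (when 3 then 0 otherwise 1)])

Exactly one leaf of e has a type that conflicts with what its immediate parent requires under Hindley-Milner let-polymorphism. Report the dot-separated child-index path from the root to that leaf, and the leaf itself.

Answer: 1.1.0 : 3

Working:
  unify Bool ~ Bool
  unify Int ~ Int
let y : Int
  unify Int ~ Int
y : Int
  unify Int ~ Int
let x : Bool
\v._ : c -> Bool
\u._ : b -> c -> Bool
\z._ : a -> b -> c -> Bool
  unify a -> b -> c -> Bool ~ Bool -> d
  unify a ~ Bool
  unify b -> c -> Bool ~ d
_ _ : b -> c -> Bool
  unify Int ~ Bool
  FAIL: mismatch Int ~ Bool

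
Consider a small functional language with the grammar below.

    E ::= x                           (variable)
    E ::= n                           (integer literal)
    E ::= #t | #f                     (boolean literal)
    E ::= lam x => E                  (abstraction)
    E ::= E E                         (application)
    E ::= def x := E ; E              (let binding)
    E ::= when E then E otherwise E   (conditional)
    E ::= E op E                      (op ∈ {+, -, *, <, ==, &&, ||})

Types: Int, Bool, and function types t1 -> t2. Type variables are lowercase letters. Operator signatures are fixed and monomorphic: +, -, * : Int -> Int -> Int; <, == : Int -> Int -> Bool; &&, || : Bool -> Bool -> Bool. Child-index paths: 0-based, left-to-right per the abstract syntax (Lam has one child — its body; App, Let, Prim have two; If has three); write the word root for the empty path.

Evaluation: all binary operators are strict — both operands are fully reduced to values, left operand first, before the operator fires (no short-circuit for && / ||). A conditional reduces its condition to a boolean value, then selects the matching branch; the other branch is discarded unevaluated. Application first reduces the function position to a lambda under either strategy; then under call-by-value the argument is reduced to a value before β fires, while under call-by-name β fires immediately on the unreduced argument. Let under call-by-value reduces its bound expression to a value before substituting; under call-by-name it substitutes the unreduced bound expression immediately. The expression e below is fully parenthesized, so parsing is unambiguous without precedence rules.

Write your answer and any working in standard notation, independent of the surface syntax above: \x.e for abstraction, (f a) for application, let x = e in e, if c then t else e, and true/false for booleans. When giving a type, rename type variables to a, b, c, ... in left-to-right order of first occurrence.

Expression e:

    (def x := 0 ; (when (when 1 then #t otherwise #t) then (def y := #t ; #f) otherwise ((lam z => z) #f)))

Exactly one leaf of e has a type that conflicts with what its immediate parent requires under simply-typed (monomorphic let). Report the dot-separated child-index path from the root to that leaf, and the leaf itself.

Answer: 1.0.0 : 1

Trace:
let x : Int
  unify Int ~ Bool
  FAIL: mismatch Int ~ Bool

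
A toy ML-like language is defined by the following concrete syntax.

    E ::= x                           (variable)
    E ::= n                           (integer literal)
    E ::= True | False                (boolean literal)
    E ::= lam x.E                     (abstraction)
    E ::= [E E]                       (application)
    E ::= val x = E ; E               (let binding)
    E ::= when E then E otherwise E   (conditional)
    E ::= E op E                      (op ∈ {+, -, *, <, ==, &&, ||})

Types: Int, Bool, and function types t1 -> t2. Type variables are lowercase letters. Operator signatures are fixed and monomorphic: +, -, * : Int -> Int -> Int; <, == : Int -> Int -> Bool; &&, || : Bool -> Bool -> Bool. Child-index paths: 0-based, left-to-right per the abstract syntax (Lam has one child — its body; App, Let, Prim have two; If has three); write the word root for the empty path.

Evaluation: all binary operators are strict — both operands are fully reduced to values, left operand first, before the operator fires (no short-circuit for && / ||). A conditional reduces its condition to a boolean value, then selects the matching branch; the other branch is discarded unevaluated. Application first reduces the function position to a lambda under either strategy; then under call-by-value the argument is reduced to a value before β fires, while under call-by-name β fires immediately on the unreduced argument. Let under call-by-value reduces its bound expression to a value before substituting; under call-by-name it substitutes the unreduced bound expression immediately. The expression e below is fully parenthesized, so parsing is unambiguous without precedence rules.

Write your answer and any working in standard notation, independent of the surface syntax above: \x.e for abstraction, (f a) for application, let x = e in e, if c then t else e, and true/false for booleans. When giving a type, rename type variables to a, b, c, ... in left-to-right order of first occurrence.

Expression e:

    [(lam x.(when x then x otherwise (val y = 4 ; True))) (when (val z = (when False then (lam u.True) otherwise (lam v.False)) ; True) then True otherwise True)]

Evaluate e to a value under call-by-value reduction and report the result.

Answer: true

Working:
step 0: ((\x.(if x then x else (let y = 4 in true))) (if (let z = (if false then (\u.true) else (\v.false)) in true) then true else true))
step 1: [if@1.0.0] ((\x.(if x then x else (let y = 4 in true))) (if (let z = (\v.false) in true) then true else true))
step 2: [let@1.0] ((\x.(if x then x else (let y = 4 in true))) (if true then true else true))
step 3: [if@1] ((\x.(if x then x else (let y = 4 in true))) true)
step 4: [beta@root] (if true then true else (let y = 4 in true))
step 5: [if@root] true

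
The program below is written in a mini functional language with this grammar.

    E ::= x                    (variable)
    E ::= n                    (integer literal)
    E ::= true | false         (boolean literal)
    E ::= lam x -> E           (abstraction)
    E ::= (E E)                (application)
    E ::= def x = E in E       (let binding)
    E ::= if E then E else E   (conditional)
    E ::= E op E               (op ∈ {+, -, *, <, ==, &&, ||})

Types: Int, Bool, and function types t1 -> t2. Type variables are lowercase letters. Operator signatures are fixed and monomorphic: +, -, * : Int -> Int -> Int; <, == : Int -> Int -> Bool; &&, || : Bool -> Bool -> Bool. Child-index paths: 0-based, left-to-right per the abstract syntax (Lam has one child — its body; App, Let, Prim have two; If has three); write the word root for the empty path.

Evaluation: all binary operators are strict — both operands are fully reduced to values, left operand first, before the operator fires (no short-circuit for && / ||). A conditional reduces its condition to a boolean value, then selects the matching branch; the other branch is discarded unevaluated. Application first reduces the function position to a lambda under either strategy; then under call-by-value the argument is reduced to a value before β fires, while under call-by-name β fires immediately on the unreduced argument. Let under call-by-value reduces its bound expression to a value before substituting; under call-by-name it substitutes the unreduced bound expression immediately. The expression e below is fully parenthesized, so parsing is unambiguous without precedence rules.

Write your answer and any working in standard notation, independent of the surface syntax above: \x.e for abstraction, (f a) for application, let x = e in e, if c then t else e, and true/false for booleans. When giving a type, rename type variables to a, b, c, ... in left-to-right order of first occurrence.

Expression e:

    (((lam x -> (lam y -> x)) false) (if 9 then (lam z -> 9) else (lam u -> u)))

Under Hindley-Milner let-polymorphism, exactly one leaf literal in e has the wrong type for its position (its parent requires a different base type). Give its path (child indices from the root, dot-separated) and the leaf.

Answer: 1.0 : 9

Working:
x : a
\y._ : b -> a
\x._ : a -> b -> a
  unify a -> b -> a ~ Bool -> c
  unify a ~ Bool
  unify b -> Bool ~ c
_ _ : b -> Bool
  unify Int ~ Bool
  FAIL: mismatch Int ~ Bool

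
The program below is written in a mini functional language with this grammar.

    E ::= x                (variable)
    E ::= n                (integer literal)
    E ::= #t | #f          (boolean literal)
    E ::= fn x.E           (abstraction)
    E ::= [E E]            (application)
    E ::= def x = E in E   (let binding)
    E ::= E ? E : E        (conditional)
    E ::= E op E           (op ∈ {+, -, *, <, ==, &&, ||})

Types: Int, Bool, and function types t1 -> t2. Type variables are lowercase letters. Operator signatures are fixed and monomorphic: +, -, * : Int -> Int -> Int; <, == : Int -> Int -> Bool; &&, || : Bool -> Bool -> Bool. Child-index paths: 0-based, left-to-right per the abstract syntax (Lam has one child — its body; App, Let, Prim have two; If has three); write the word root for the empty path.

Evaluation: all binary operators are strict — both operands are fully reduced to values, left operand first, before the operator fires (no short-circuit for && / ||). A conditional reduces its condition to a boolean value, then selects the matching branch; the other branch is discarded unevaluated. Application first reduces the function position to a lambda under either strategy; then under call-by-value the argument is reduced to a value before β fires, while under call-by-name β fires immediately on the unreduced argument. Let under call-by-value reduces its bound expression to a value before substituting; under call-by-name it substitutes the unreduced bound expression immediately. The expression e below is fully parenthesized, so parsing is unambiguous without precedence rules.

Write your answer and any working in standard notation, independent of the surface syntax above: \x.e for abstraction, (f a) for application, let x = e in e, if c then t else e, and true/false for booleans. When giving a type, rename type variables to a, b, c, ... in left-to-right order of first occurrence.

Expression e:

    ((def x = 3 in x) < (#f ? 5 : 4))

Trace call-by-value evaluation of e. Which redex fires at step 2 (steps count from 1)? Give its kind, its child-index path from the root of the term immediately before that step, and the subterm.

Answer: if at 1 : (if false then 5 else 4)

Working:
step 0: ((let x = 3 in x) < (if false then 5 else 4))
step 1: [let@0] (3 < (if false then 5 else 4))
step 2: [if@1] (3 < 4)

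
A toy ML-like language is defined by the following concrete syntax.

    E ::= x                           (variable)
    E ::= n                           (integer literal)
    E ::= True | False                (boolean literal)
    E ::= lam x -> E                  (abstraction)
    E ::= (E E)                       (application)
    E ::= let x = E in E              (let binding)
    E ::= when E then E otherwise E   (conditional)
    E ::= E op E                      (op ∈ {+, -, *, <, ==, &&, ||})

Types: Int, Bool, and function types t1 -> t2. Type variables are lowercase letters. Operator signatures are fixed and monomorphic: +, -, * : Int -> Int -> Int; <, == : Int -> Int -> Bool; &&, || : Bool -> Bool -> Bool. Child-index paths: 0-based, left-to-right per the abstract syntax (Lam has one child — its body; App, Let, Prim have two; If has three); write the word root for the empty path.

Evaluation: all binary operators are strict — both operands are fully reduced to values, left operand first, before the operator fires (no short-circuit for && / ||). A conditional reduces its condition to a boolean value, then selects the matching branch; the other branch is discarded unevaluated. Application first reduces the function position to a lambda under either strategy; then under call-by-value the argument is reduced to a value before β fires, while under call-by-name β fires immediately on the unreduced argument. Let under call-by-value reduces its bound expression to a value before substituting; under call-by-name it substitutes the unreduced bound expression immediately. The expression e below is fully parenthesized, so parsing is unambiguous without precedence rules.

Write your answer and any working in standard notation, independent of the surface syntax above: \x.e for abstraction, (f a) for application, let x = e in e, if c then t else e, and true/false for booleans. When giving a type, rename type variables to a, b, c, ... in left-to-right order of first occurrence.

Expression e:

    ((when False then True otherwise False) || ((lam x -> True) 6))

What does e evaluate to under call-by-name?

Working:
step 0: ((if false then true else false) || ((\x.true) 6))
step 1: [if@0] (false || ((\x.true) 6))
step 2: [beta@1] (false || true)
step 3: [delta@root] true

Answer: true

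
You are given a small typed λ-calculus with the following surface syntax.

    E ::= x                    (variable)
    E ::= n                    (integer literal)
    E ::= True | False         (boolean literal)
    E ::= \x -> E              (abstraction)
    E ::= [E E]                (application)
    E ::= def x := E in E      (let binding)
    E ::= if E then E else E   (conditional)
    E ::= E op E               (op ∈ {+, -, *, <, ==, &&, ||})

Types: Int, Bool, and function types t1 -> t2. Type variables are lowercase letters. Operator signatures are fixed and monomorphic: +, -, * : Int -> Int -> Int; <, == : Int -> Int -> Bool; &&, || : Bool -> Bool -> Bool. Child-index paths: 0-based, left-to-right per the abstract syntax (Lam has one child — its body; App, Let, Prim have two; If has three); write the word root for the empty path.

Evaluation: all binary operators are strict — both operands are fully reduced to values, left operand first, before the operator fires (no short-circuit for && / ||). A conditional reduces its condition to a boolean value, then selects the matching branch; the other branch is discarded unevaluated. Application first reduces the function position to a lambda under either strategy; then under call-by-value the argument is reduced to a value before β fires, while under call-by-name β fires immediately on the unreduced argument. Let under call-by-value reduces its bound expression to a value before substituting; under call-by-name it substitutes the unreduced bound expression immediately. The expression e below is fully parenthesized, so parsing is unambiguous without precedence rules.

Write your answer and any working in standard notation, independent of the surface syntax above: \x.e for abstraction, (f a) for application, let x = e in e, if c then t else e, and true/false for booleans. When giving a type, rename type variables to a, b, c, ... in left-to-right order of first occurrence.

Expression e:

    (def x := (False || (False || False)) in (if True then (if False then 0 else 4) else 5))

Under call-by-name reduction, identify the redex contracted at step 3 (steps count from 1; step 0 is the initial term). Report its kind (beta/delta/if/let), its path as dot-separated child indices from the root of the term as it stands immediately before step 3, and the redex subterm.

Trace:
step 0: (let x = (false || (false || false)) in (if true then (if false then 0 else 4) else 5))
step 1: [let@root] (if true then (if false then 0 else 4) else 5)
step 2: [if@root] (if false then 0 else 4)
step 3: [if@root] 4

Answer: if at root : (if false then 0 else 4)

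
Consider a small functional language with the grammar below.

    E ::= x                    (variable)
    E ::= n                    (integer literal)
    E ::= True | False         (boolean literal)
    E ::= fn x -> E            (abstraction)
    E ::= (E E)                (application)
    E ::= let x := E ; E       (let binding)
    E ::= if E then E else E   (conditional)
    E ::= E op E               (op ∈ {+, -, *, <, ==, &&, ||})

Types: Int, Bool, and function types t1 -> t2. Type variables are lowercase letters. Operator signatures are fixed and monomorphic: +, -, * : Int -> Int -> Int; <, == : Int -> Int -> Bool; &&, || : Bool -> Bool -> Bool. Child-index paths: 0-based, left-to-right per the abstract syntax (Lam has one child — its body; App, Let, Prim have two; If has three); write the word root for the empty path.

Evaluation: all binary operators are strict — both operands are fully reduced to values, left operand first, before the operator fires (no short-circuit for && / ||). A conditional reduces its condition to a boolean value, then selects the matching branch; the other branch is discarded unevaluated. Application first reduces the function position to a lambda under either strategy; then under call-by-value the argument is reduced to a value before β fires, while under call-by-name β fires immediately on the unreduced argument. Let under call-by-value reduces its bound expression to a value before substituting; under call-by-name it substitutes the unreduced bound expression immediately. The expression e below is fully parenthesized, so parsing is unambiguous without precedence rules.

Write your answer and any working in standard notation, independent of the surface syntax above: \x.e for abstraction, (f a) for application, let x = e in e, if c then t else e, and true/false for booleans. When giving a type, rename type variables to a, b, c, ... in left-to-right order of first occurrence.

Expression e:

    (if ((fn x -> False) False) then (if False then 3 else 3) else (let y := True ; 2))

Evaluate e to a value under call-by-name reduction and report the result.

Answer: 2

Derivation:
step 0: (if ((\x.false) false) then (if false then 3 else 3) else (let y = true in 2))
step 1: [beta@0] (if false then (if false then 3 else 3) else (let y = true in 2))
step 2: [if@root] (let y = true in 2)
step 3: [let@root] 2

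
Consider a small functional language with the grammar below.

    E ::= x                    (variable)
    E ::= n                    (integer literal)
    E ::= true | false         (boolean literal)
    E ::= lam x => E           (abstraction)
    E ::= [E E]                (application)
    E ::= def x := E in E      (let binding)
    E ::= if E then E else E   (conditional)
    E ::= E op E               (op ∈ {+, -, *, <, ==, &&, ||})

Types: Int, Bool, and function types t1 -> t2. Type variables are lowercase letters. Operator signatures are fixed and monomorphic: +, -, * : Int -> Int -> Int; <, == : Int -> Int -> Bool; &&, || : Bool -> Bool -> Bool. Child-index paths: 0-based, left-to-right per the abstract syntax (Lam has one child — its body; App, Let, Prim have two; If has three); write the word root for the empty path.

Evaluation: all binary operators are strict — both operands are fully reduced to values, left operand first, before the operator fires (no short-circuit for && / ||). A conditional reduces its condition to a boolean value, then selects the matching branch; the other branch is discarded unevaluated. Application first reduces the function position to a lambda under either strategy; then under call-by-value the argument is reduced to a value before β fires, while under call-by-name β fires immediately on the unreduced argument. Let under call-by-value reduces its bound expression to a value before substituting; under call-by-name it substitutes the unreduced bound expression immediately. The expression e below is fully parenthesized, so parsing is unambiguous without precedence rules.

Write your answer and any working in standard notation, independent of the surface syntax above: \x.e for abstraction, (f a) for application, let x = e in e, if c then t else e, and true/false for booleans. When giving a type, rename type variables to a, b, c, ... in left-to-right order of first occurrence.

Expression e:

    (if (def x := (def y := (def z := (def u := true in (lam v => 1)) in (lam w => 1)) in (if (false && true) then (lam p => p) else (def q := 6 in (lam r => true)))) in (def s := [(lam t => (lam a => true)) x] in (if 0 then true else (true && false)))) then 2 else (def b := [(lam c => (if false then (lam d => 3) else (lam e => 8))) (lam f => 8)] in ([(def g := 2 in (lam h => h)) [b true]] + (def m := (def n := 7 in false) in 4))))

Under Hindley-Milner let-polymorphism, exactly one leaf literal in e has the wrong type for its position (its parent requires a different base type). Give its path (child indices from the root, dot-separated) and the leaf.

Answer: 0.1.1.0 : 0

Trace:
let u : Bool
\v._ : a -> Int
let z : forall. a -> Int
\w._ : b -> Int
let y : forall. b -> Int
  unify Bool ~ Bool
  unify Bool ~ Bool
  unify Bool ~ Bool
p : c
\p._ : c -> c
let q : Int
\r._ : d -> Bool
  unify c -> c ~ d -> Bool
  unify c ~ d
  unify d ~ Bool
let x : Bool -> Bool
\a._ : f -> Bool
\t._ : e -> f -> Bool
x : Bool -> Bool
  unify e -> f -> Bool ~ (Bool -> Bool) -> g
  unify e ~ Bool -> Bool
  unify f -> Bool ~ g
_ _ : f -> Bool
let s : forall. f -> Bool
  unify Int ~ Bool
  FAIL: mismatch Int ~ Bool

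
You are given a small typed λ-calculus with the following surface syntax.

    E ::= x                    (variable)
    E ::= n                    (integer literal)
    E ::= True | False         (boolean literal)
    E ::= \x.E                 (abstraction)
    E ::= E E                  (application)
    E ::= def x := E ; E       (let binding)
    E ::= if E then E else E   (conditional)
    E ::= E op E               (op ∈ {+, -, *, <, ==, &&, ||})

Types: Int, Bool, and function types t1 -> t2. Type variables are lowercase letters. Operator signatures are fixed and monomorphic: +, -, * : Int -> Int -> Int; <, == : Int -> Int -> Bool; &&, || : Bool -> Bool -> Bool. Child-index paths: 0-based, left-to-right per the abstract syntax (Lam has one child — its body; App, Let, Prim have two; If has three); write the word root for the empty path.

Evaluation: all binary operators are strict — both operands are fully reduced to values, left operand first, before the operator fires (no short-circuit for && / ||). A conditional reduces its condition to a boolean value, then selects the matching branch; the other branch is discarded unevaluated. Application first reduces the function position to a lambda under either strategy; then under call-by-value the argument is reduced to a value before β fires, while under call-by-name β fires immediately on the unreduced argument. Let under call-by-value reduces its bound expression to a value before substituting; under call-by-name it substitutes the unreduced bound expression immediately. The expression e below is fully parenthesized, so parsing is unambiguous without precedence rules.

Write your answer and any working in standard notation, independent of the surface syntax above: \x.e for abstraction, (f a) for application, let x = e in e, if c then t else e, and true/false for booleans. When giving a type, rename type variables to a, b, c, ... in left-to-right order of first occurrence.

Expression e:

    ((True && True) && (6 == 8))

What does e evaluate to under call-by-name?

Derivation:
step 0: ((true && true) && (6 == 8))
step 1: [delta@0] (true && (6 == 8))
step 2: [delta@1] (true && false)
step 3: [delta@root] false

Answer: false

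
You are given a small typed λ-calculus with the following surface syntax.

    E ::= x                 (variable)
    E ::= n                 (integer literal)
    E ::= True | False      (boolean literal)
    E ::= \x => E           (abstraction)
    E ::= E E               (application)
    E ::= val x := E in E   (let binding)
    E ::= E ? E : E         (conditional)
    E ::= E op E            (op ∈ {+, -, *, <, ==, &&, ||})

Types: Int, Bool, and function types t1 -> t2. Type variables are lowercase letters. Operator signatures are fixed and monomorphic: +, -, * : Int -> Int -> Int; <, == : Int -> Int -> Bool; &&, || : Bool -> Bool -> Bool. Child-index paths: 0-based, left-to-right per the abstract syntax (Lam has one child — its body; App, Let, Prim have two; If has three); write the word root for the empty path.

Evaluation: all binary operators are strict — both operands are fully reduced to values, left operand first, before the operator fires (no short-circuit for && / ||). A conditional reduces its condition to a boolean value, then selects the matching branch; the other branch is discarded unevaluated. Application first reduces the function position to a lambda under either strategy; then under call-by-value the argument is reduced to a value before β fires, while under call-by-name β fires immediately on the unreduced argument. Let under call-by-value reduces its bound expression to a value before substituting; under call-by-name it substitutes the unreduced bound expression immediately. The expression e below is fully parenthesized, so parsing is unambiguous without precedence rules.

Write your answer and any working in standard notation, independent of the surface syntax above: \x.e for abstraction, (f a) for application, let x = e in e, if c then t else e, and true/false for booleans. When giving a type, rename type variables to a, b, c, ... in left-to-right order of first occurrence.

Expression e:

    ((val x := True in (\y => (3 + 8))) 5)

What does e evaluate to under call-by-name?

Working:
step 0: ((let x = true in (\y.(3 + 8))) 5)
step 1: [let@0] ((\y.(3 + 8)) 5)
step 2: [beta@root] (3 + 8)
step 3: [delta@root] 11

Answer: 11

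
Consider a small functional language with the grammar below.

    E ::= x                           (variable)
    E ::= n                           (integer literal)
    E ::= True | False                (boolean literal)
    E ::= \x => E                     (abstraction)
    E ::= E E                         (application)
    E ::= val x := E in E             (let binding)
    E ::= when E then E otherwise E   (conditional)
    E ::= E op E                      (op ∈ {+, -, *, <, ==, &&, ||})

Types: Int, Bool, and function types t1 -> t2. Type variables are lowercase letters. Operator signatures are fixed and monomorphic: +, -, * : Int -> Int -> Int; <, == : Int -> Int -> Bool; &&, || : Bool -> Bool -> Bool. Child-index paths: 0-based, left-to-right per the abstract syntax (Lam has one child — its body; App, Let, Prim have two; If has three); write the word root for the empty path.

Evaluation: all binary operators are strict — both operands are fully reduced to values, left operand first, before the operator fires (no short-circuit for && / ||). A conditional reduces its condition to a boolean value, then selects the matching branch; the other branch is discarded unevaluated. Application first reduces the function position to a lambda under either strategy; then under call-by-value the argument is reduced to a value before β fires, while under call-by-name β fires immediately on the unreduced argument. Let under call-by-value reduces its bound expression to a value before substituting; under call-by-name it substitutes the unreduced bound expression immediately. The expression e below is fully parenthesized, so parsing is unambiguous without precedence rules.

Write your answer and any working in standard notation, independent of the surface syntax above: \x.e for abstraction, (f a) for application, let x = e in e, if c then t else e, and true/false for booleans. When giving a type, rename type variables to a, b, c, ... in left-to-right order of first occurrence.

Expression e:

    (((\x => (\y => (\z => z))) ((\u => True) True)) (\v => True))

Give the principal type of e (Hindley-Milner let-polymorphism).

Working:
z : c
\z._ : c -> c
\y._ : b -> c -> c
\x._ : a -> b -> c -> c
\u._ : d -> Bool
  unify d -> Bool ~ Bool -> e
  unify d ~ Bool
  unify Bool ~ e
_ _ : Bool
  unify a -> b -> c -> c ~ Bool -> f
  unify a ~ Bool
  unify b -> c -> c ~ f
_ _ : b -> c -> c
\v._ : g -> Bool
  unify b -> c -> c ~ (g -> Bool) -> h
  unify b ~ g -> Bool
  unify c -> c ~ h
_ _ : c -> c

Answer: a -> a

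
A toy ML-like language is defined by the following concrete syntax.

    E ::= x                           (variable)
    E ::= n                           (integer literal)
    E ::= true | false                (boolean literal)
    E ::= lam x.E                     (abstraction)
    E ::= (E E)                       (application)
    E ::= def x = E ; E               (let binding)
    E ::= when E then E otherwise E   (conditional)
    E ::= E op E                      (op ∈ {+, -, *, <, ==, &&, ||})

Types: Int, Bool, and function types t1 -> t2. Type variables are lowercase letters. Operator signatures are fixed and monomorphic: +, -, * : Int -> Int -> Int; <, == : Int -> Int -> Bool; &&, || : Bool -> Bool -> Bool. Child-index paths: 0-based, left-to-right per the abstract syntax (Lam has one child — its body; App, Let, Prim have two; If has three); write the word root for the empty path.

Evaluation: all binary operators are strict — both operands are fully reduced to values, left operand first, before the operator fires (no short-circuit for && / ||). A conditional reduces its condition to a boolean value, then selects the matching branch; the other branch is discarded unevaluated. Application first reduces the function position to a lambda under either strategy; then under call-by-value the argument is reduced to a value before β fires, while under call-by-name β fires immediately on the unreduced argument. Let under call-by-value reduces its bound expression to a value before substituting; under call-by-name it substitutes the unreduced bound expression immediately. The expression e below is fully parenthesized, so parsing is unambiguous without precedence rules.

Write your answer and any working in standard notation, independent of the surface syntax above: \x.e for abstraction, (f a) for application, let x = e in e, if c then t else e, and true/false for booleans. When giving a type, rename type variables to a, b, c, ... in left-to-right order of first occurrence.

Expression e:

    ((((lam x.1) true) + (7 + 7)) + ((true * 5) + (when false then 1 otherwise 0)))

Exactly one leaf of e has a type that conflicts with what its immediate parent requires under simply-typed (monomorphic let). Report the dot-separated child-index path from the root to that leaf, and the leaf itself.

Answer: 1.0.0 : true

Working:
\x._ : a -> Int
  unify a -> Int ~ Bool -> b
  unify a ~ Bool
  unify Int ~ b
_ _ : Int
  unify Int ~ Int
  unify Int ~ Int
  unify Int ~ Int
  unify Int ~ Int
  unify Int ~ Int
  unify Bool ~ Int
  FAIL: mismatch Bool ~ Int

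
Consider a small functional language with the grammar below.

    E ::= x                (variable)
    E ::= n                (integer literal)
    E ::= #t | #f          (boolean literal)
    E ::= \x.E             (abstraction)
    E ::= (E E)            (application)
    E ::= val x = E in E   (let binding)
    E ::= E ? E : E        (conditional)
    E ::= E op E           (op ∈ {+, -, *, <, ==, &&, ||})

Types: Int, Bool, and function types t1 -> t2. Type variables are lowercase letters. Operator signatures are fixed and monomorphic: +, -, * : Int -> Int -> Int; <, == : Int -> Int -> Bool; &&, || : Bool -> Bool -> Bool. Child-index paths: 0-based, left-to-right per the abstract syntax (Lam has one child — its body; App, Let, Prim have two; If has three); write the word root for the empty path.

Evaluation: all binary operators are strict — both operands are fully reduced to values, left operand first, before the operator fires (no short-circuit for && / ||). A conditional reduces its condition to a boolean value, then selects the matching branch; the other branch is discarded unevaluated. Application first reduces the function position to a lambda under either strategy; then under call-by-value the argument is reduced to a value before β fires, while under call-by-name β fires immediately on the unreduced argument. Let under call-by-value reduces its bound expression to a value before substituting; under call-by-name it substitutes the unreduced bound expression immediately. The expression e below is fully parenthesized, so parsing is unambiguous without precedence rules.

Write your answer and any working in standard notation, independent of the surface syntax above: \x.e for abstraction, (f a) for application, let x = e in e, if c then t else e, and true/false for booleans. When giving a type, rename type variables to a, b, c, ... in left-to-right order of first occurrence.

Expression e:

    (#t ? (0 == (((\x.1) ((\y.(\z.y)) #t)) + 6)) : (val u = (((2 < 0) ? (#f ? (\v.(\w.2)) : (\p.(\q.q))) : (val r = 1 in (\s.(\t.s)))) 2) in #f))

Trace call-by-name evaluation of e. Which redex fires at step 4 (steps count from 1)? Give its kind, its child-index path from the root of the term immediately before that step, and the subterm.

Answer: delta at root : (0 == 7)

Working:
step 0: (if true then (0 == (((\x.1) ((\y.(\z.y)) true)) + 6)) else (let u = ((if (2 < 0) then (if false then (\v.(\w.2)) else (\p.(\q.q))) else (let r = 1 in (\s.(\t.s)))) 2) in false))
step 1: [if@root] (0 == (((\x.1) ((\y.(\z.y)) true)) + 6))
step 2: [beta@1.0] (0 == (1 + 6))
step 3: [delta@1] (0 == 7)
step 4: [delta@root] false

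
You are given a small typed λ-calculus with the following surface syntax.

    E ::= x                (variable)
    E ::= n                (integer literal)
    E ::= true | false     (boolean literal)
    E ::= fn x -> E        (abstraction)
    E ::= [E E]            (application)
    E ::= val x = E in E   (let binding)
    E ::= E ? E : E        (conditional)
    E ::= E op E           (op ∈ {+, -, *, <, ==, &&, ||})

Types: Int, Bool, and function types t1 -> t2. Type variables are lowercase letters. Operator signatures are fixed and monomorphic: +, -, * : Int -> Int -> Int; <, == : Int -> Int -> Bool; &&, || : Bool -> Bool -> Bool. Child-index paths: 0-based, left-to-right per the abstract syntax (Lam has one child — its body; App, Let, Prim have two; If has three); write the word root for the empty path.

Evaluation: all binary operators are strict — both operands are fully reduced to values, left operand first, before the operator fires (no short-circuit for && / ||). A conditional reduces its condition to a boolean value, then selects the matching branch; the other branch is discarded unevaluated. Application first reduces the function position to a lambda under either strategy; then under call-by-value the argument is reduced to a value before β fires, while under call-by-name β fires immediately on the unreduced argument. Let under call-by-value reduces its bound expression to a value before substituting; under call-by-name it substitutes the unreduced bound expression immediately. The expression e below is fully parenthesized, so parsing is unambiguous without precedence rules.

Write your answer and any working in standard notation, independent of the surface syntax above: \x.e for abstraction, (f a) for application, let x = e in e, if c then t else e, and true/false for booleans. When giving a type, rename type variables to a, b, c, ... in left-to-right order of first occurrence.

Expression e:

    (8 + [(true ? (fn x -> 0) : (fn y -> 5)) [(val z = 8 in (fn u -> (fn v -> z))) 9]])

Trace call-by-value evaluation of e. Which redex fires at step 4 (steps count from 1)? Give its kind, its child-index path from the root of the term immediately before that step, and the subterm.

Answer: beta at 1 : ((\x.0) (\v.8))

Derivation:
step 0: (8 + ((if true then (\x.0) else (\y.5)) ((let z = 8 in (\u.(\v.z))) 9)))
step 1: [if@1.0] (8 + ((\x.0) ((let z = 8 in (\u.(\v.z))) 9)))
step 2: [let@1.1.0] (8 + ((\x.0) ((\u.(\v.8)) 9)))
step 3: [beta@1.1] (8 + ((\x.0) (\v.8)))
step 4: [beta@1] (8 + 0)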